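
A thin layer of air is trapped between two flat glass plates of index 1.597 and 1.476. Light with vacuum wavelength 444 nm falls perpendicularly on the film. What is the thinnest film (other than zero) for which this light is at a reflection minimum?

At the upper boundary (n = 1.597 to n = 1.0) the reflected ray undergoes no phase shift.
At the lower boundary (n = 1.0 to n = 1.476) the reflected ray undergoes a half-wave phase shift.
Net: one phase inversion between the two reflected rays.
With one net inversion, destructive interference in reflection requires 2 n t = m λ.
Minimum nonzero at m = 1: t = λ / (2 n) = 444 / (2 × 1.0) = 222 nm.

222 nm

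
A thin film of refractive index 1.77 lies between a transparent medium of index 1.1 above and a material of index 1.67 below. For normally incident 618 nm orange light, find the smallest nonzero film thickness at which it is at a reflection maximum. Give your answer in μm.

0.0873 μm

Ray reflecting at the top interface goes from n = 1.1 toward n = 1.77: a half-wave phase shift.
Bottom surface (1.77 → 1.67): reflection off a lower-index medium gives no phase shift.
Net: one phase inversion between the two reflected rays.
With one net inversion, constructive interference in reflection requires 2 n t = (m + ½) λ.
Minimum at m = 0: t = λ / (4 n) = 618 / (4 × 1.77) = 87.3 nm.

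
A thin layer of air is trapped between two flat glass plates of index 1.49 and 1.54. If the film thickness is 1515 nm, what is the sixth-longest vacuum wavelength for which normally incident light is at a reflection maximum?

Top surface (1.49 → 1.0): reflection off a lower-index medium gives no phase shift.
Bottom surface (1.0 → 1.54): reflection off a higher-index medium gives a half-wave phase shift.
The two reflections differ by half a wavelength.
So the condition for constructive reflection is 2 n t = (m + ½) λ.
λ = 2 n t / (m + ½). The sixth-longest wavelength is m = 5: λ = 2 × 1.0 × 1515 / 5.50 = 551 nm.

551 nm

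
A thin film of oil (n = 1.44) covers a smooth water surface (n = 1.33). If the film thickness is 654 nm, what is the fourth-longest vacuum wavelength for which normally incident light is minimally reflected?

471 nm

Ray reflecting at the top interface goes from n = 1.0 toward n = 1.44: a half-wave phase shift.
Bottom surface (1.44 → 1.33): reflection off a lower-index medium gives no phase shift.
The two reflections differ by half a wavelength.
For weak reflection here: 2 n t = m λ.
λ = 2 n t / m. The fourth-longest wavelength is m = 4: λ = 2 × 1.44 × 654 / 4.00 = 471 nm.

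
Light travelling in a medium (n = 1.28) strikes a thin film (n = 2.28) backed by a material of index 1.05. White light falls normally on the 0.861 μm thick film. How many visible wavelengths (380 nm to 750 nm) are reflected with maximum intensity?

Ray reflecting at the top interface goes from n = 1.28 toward n = 2.28: a half-wave phase shift.
Bottom surface (2.28 → 1.05): reflection off a lower-index medium gives no phase shift.
Net: one phase inversion between the two reflected rays.
So the condition for constructive reflection is 2 n t = (m + ½) λ.
λ = 2 n t / (m + ½) = 3926 / (m + ½) nm.
m=4: 872 nm (IR); m=5: 714 nm (visible); m=6: 604 nm (visible); m=7: 523 nm (visible); m=8: 462 nm (visible); m=9: 413 nm (visible); m=10: 374 nm (UV).

5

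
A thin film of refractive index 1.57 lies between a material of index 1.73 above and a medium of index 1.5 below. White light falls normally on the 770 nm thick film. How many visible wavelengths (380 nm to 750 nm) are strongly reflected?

3

Top surface (1.73 → 1.57): reflection off a lower-index medium gives no phase shift.
Bottom surface (1.57 → 1.5): reflection off a lower-index medium gives no phase shift.
Zero or two π shifts → no net half-wave offset.
With no net inversion, constructive interference in reflection requires 2 n t = m λ.
λ = 2 n t / m = 2418 / m nm.
m=3: 806 nm (IR); m=4: 604 nm (visible); m=5: 484 nm (visible); m=6: 403 nm (visible); m=7: 345 nm (UV).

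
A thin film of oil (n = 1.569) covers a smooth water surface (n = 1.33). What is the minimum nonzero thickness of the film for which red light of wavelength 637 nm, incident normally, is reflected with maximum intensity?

101 nm

Top surface (1.0 → 1.569): reflection off a higher-index medium gives a half-wave phase shift.
At the lower boundary (n = 1.569 to n = 1.33) the reflected ray undergoes no phase shift.
The two reflections differ by half a wavelength.
For bright reflection here: 2 n t = (m + ½) λ.
Minimum at m = 0: t = λ / (4 n) = 637 / (4 × 1.569) = 101 nm.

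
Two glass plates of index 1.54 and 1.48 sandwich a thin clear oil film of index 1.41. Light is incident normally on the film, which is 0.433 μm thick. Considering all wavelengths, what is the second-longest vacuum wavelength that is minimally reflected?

611 nm

Ray reflecting at the top interface goes from n = 1.54 toward n = 1.41: no phase shift.
Bottom surface (1.41 → 1.48): reflection off a higher-index medium gives a half-wave phase shift.
Exactly one π shift → a net half-wave offset.
So the condition for destructive reflection is 2 n t = m λ.
λ = 2 n t / m. The second-longest wavelength is m = 2: λ = 2 × 1.41 × 433 / 2.00 = 611 nm.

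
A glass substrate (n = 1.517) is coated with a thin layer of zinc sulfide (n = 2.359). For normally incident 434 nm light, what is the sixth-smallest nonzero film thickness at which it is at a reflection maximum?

506 nm

Top surface (1.0 → 2.359): reflection off a higher-index medium gives a half-wave phase shift.
At the lower boundary (n = 2.359 to n = 1.517) the reflected ray undergoes no phase shift.
Net: one phase inversion between the two reflected rays.
With one net inversion, constructive interference in reflection requires 2 n t = (m + ½) λ.
The sixth-smallest nonzero thickness corresponds to m = 5: t = (m + ½) λ / (2 n) = 5.50 × 434 / (2 × 2.359) = 506 nm.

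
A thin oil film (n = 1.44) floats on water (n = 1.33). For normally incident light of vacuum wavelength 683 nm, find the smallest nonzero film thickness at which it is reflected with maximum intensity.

Ray reflecting at the top interface goes from n = 1.0 toward n = 1.44: a half-wave phase shift.
At the lower boundary (n = 1.44 to n = 1.33) the reflected ray undergoes no phase shift.
The two reflections differ by half a wavelength.
So the condition for constructive reflection is 2 n t = (m + ½) λ.
Minimum at m = 0: t = λ / (4 n) = 683 / (4 × 1.44) = 119 nm.

119 nm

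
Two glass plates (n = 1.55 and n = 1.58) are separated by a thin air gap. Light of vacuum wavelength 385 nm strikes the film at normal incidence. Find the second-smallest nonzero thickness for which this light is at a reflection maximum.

Ray reflecting at the top interface goes from n = 1.55 toward n = 1.0: no phase shift.
Bottom surface (1.0 → 1.58): reflection off a higher-index medium gives a half-wave phase shift.
The two reflections differ by half a wavelength.
With one net inversion, constructive interference in reflection requires 2 n t = (m + ½) λ.
The second-smallest nonzero thickness corresponds to m = 1: t = (m + ½) λ / (2 n) = 1.50 × 385 / (2 × 1.0) = 289 nm.

289 nm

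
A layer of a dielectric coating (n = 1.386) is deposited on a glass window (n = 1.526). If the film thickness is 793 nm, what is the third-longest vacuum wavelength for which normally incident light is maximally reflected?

733 nm

At the upper boundary (n = 1.0 to n = 1.386) the reflected ray undergoes a half-wave phase shift.
At the lower boundary (n = 1.386 to n = 1.526) the reflected ray undergoes a half-wave phase shift.
The two reflections carry the same phase change, so no net offset.
For maximum reflection here: 2 n t = m λ.
λ = 2 n t / m. The third-longest wavelength is m = 3: λ = 2 × 1.386 × 793 / 3.00 = 733 nm.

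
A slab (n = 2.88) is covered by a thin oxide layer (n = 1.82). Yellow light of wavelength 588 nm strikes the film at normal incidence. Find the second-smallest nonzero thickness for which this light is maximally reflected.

At the upper boundary (n = 1.0 to n = 1.82) the reflected ray undergoes a half-wave phase shift.
Ray reflecting at the bottom interface goes from n = 1.82 toward n = 2.88: a half-wave phase shift.
Net: no relative phase inversion (both shifts match).
With no net inversion, constructive interference in reflection requires 2 n t = m λ.
The second-smallest nonzero thickness corresponds to m = 2: t = m λ / (2 n) = 2.00 × 588 / (2 × 1.82) = 323 nm.

323 nm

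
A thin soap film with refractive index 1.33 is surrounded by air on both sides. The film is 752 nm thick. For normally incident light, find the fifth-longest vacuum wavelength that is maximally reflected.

At the upper boundary (n = 1.0 to n = 1.33) the reflected ray undergoes a half-wave phase shift.
Bottom surface (1.33 → 1.0): reflection off a lower-index medium gives no phase shift.
Net: one phase inversion between the two reflected rays.
So the condition for constructive reflection is 2 n t = (m + ½) λ.
λ = 2 n t / (m + ½). The fifth-longest wavelength is m = 4: λ = 2 × 1.33 × 752 / 4.50 = 445 nm.

445 nm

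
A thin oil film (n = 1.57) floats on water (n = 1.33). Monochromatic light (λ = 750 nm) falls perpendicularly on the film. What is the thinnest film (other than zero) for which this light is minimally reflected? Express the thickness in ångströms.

2389 Å

At the upper boundary (n = 1.0 to n = 1.57) the reflected ray undergoes a half-wave phase shift.
At the lower boundary (n = 1.57 to n = 1.33) the reflected ray undergoes no phase shift.
Exactly one π shift → a net half-wave offset.
So the condition for destructive reflection is 2 n t = m λ.
Minimum nonzero at m = 1: t = λ / (2 n) = 750 / (2 × 1.57) = 239 nm.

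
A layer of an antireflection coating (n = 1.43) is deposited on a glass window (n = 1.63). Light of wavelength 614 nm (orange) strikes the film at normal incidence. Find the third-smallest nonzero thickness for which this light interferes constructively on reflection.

644 nm

Ray reflecting at the top interface goes from n = 1.0 toward n = 1.43: a half-wave phase shift.
Bottom surface (1.43 → 1.63): reflection off a higher-index medium gives a half-wave phase shift.
The two reflections carry the same phase change, so no net offset.
With no net inversion, constructive interference in reflection requires 2 n t = m λ.
The third-smallest nonzero thickness corresponds to m = 3: t = m λ / (2 n) = 3.00 × 614 / (2 × 1.43) = 644 nm.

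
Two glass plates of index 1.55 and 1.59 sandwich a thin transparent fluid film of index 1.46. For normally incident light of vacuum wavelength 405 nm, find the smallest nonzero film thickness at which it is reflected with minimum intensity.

139 nm

Top surface (1.55 → 1.46): reflection off a lower-index medium gives no phase shift.
At the lower boundary (n = 1.46 to n = 1.59) the reflected ray undergoes a half-wave phase shift.
Exactly one π shift → a net half-wave offset.
For weak reflection here: 2 n t = m λ.
Minimum nonzero at m = 1: t = λ / (2 n) = 405 / (2 × 1.46) = 139 nm.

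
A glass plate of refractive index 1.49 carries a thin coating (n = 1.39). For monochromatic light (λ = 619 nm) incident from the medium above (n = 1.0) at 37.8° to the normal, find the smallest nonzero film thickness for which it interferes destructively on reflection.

Top surface (1.0 → 1.39): reflection off a higher-index medium gives a half-wave phase shift.
Ray reflecting at the bottom interface goes from n = 1.39 toward n = 1.49: a half-wave phase shift.
Zero or two π shifts → no net half-wave offset.
With no net inversion, destructive interference in reflection requires 2 n t cos θ_r = (m + ½) λ.
Snell's law: 1.0 sin 37.8° = 1.39 sin θ_r → sin θ_r = 0.441, cos θ_r = 0.898.
Minimum at m = 0: t = λ / (4 n cos θ_r) = 619 / (4 × 1.39 × 0.898) = 124 nm.

124 nm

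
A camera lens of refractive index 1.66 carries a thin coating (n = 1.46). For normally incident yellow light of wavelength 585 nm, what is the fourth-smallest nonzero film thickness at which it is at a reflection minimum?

701 nm

At the upper boundary (n = 1.0 to n = 1.46) the reflected ray undergoes a half-wave phase shift.
Ray reflecting at the bottom interface goes from n = 1.46 toward n = 1.66: a half-wave phase shift.
Zero or two π shifts → no net half-wave offset.
For minimum reflection here: 2 n t = (m + ½) λ.
The fourth-smallest nonzero thickness corresponds to m = 3: t = (m + ½) λ / (2 n) = 3.50 × 585 / (2 × 1.46) = 701 nm.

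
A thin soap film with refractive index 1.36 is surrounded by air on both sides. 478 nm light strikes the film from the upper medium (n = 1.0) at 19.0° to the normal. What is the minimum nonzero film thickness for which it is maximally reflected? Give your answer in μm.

At the upper boundary (n = 1.0 to n = 1.36) the reflected ray undergoes a half-wave phase shift.
Ray reflecting at the bottom interface goes from n = 1.36 toward n = 1.0: no phase shift.
Exactly one π shift → a net half-wave offset.
So the condition for constructive reflection is 2 n t cos θ_r = (m + ½) λ.
Snell's law: 1.0 sin 19.0° = 1.36 sin θ_r → sin θ_r = 0.239, cos θ_r = 0.971.
Minimum at m = 0: t = λ / (4 n cos θ_r) = 478 / (4 × 1.36 × 0.971) = 90.5 nm.

0.0905 μm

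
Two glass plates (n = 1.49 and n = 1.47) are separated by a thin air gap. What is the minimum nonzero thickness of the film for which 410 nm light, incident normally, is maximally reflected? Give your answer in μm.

0.103 μm

Ray reflecting at the top interface goes from n = 1.49 toward n = 1.0: no phase shift.
Ray reflecting at the bottom interface goes from n = 1.0 toward n = 1.47: a half-wave phase shift.
Net: one phase inversion between the two reflected rays.
For strong reflection here: 2 n t = (m + ½) λ.
Minimum at m = 0: t = λ / (4 n) = 410 / (4 × 1.0) = 103 nm.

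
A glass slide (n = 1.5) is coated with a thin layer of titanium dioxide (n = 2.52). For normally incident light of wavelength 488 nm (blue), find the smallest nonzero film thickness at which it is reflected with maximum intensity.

48.4 nm

Ray reflecting at the top interface goes from n = 1.0 toward n = 2.52: a half-wave phase shift.
At the lower boundary (n = 2.52 to n = 1.5) the reflected ray undergoes no phase shift.
The two reflections differ by half a wavelength.
So the condition for constructive reflection is 2 n t = (m + ½) λ.
Minimum at m = 0: t = λ / (4 n) = 488 / (4 × 2.52) = 48.4 nm.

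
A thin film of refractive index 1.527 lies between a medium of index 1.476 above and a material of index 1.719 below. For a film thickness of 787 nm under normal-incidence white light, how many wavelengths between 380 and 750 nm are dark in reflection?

At the upper boundary (n = 1.476 to n = 1.527) the reflected ray undergoes a half-wave phase shift.
At the lower boundary (n = 1.527 to n = 1.719) the reflected ray undergoes a half-wave phase shift.
Net: no relative phase inversion (both shifts match).
So the condition for destructive reflection is 2 n t = (m + ½) λ.
λ = 2 n t / (m + ½) = 2403 / (m + ½) nm.
m=2: 961 nm (IR); m=3: 687 nm (visible); m=4: 534 nm (visible); m=5: 437 nm (visible); m=6: 370 nm (UV).

3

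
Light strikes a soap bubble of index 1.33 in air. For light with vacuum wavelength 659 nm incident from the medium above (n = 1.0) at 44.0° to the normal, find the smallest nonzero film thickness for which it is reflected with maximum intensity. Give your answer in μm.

At the upper boundary (n = 1.0 to n = 1.33) the reflected ray undergoes a half-wave phase shift.
At the lower boundary (n = 1.33 to n = 1.0) the reflected ray undergoes no phase shift.
Net: one phase inversion between the two reflected rays.
So the condition for constructive reflection is 2 n t cos θ_r = (m + ½) λ.
Snell's law: 1.0 sin 44.0° = 1.33 sin θ_r → sin θ_r = 0.522, cos θ_r = 0.853.
Minimum at m = 0: t = λ / (4 n cos θ_r) = 659 / (4 × 1.33 × 0.853) = 145 nm.

0.145 μm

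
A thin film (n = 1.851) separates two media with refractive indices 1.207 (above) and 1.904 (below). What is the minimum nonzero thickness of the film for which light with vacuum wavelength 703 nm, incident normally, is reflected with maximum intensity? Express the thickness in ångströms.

1899 Å

At the upper boundary (n = 1.207 to n = 1.851) the reflected ray undergoes a half-wave phase shift.
Ray reflecting at the bottom interface goes from n = 1.851 toward n = 1.904: a half-wave phase shift.
The two reflections carry the same phase change, so no net offset.
For strong reflection here: 2 n t = m λ.
Minimum nonzero at m = 1: t = λ / (2 n) = 703 / (2 × 1.851) = 190 nm.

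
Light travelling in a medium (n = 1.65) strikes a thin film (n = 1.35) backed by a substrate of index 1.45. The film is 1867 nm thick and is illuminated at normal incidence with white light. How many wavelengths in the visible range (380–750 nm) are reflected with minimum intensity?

7

Ray reflecting at the top interface goes from n = 1.65 toward n = 1.35: no phase shift.
At the lower boundary (n = 1.35 to n = 1.45) the reflected ray undergoes a half-wave phase shift.
The two reflections differ by half a wavelength.
For dark reflection here: 2 n t = m λ.
λ = 2 n t / m = 5041 / m nm.
m=6: 840 nm (IR); m=7: 720 nm (visible); m=8: 630 nm (visible); m=9: 560 nm (visible); m=10: 504 nm (visible); m=11: 458 nm (visible); m=12: 420 nm (visible); m=13: 388 nm (visible); m=14: 360 nm (UV).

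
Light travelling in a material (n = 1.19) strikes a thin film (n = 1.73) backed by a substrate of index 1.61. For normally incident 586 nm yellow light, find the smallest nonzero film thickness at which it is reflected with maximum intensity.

84.7 nm

Ray reflecting at the top interface goes from n = 1.19 toward n = 1.73: a half-wave phase shift.
At the lower boundary (n = 1.73 to n = 1.61) the reflected ray undergoes no phase shift.
Exactly one π shift → a net half-wave offset.
So the condition for constructive reflection is 2 n t = (m + ½) λ.
Minimum at m = 0: t = λ / (4 n) = 586 / (4 × 1.73) = 84.7 nm.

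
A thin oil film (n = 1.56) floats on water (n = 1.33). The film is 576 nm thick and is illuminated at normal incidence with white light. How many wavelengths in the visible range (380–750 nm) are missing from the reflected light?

Ray reflecting at the top interface goes from n = 1.0 toward n = 1.56: a half-wave phase shift.
Ray reflecting at the bottom interface goes from n = 1.56 toward n = 1.33: no phase shift.
Net: one phase inversion between the two reflected rays.
For minimum reflection here: 2 n t = m λ.
λ = 2 n t / m = 1797 / m nm.
m=2: 899 nm (IR); m=3: 599 nm (visible); m=4: 449 nm (visible); m=5: 359 nm (UV).

2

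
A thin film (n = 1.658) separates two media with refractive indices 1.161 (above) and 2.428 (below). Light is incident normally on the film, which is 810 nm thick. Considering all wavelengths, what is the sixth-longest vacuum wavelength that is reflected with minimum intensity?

Top surface (1.161 → 1.658): reflection off a higher-index medium gives a half-wave phase shift.
At the lower boundary (n = 1.658 to n = 2.428) the reflected ray undergoes a half-wave phase shift.
The two reflections carry the same phase change, so no net offset.
For dark reflection here: 2 n t = (m + ½) λ.
λ = 2 n t / (m + ½). The sixth-longest wavelength is m = 5: λ = 2 × 1.658 × 810 / 5.50 = 488 nm.

488 nm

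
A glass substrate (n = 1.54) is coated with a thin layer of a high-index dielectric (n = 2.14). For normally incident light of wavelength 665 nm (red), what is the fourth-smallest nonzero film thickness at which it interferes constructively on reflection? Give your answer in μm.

0.544 μm

Top surface (1.0 → 2.14): reflection off a higher-index medium gives a half-wave phase shift.
Ray reflecting at the bottom interface goes from n = 2.14 toward n = 1.54: no phase shift.
The two reflections differ by half a wavelength.
With one net inversion, constructive interference in reflection requires 2 n t = (m + ½) λ.
The fourth-smallest nonzero thickness corresponds to m = 3: t = (m + ½) λ / (2 n) = 3.50 × 665 / (2 × 2.14) = 544 nm.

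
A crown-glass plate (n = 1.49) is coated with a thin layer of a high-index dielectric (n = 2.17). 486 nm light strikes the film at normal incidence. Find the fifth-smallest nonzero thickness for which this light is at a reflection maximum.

504 nm

At the upper boundary (n = 1.0 to n = 2.17) the reflected ray undergoes a half-wave phase shift.
At the lower boundary (n = 2.17 to n = 1.49) the reflected ray undergoes no phase shift.
Net: one phase inversion between the two reflected rays.
So the condition for constructive reflection is 2 n t = (m + ½) λ.
The fifth-smallest nonzero thickness corresponds to m = 4: t = (m + ½) λ / (2 n) = 4.50 × 486 / (2 × 2.17) = 504 nm.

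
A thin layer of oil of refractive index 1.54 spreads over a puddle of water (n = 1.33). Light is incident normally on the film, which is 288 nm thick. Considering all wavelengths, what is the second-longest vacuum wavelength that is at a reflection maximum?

Ray reflecting at the top interface goes from n = 1.0 toward n = 1.54: a half-wave phase shift.
Bottom surface (1.54 → 1.33): reflection off a lower-index medium gives no phase shift.
Net: one phase inversion between the two reflected rays.
With one net inversion, constructive interference in reflection requires 2 n t = (m + ½) λ.
λ = 2 n t / (m + ½). The second-longest wavelength is m = 1: λ = 2 × 1.54 × 288 / 1.50 = 591 nm.

591 nm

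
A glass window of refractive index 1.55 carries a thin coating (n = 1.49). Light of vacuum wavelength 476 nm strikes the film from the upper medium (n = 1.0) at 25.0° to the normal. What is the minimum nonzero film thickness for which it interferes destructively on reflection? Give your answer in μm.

Top surface (1.0 → 1.49): reflection off a higher-index medium gives a half-wave phase shift.
Ray reflecting at the bottom interface goes from n = 1.49 toward n = 1.55: a half-wave phase shift.
The two reflections carry the same phase change, so no net offset.
With no net inversion, destructive interference in reflection requires 2 n t cos θ_r = (m + ½) λ.
Snell's law: 1.0 sin 25.0° = 1.49 sin θ_r → sin θ_r = 0.284, cos θ_r = 0.959.
Minimum at m = 0: t = λ / (4 n cos θ_r) = 476 / (4 × 1.49 × 0.959) = 83.3 nm.

0.0833 μm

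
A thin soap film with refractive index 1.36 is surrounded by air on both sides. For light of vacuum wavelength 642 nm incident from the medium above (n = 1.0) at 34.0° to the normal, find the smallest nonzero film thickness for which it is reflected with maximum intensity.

129 nm

At the upper boundary (n = 1.0 to n = 1.36) the reflected ray undergoes a half-wave phase shift.
Bottom surface (1.36 → 1.0): reflection off a lower-index medium gives no phase shift.
Exactly one π shift → a net half-wave offset.
For maximum reflection here: 2 n t cos θ_r = (m + ½) λ.
Snell's law: 1.0 sin 34.0° = 1.36 sin θ_r → sin θ_r = 0.411, cos θ_r = 0.912.
Minimum at m = 0: t = λ / (4 n cos θ_r) = 642 / (4 × 1.36 × 0.912) = 129 nm.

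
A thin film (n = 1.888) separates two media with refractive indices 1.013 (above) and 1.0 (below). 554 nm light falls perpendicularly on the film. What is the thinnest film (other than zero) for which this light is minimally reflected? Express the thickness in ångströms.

1467 Å

Top surface (1.013 → 1.888): reflection off a higher-index medium gives a half-wave phase shift.
At the lower boundary (n = 1.888 to n = 1.0) the reflected ray undergoes no phase shift.
The two reflections differ by half a wavelength.
So the condition for destructive reflection is 2 n t = m λ.
Minimum nonzero at m = 1: t = λ / (2 n) = 554 / (2 × 1.888) = 147 nm.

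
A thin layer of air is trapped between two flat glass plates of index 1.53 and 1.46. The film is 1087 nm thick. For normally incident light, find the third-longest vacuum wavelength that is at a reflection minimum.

725 nm

Top surface (1.53 → 1.0): reflection off a lower-index medium gives no phase shift.
At the lower boundary (n = 1.0 to n = 1.46) the reflected ray undergoes a half-wave phase shift.
The two reflections differ by half a wavelength.
So the condition for destructive reflection is 2 n t = m λ.
λ = 2 n t / m. The third-longest wavelength is m = 3: λ = 2 × 1.0 × 1087 / 3.00 = 725 nm.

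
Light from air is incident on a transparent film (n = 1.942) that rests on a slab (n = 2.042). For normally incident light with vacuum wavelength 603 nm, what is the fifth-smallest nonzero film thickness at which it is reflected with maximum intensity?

Top surface (1.0 → 1.942): reflection off a higher-index medium gives a half-wave phase shift.
Bottom surface (1.942 → 2.042): reflection off a higher-index medium gives a half-wave phase shift.
Net: no relative phase inversion (both shifts match).
With no net inversion, constructive interference in reflection requires 2 n t = m λ.
The fifth-smallest nonzero thickness corresponds to m = 5: t = m λ / (2 n) = 5.00 × 603 / (2 × 1.942) = 776 nm.

776 nm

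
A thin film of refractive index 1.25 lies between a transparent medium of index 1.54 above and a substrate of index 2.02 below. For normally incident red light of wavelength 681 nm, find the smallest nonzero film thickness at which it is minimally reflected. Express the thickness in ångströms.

2724 Å

Ray reflecting at the top interface goes from n = 1.54 toward n = 1.25: no phase shift.
At the lower boundary (n = 1.25 to n = 2.02) the reflected ray undergoes a half-wave phase shift.
Net: one phase inversion between the two reflected rays.
With one net inversion, destructive interference in reflection requires 2 n t = m λ.
Minimum nonzero at m = 1: t = λ / (2 n) = 681 / (2 × 1.25) = 272 nm.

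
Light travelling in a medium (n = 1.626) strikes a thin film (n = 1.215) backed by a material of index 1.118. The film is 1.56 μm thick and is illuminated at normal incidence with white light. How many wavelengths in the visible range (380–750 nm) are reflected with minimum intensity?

Ray reflecting at the top interface goes from n = 1.626 toward n = 1.215: no phase shift.
At the lower boundary (n = 1.215 to n = 1.118) the reflected ray undergoes no phase shift.
Net: no relative phase inversion (both shifts match).
With no net inversion, destructive interference in reflection requires 2 n t = (m + ½) λ.
λ = 2 n t / (m + ½) = 3791 / (m + ½) nm.
m=4: 842 nm (IR); m=5: 689 nm (visible); m=6: 583 nm (visible); m=7: 505 nm (visible); m=8: 446 nm (visible); m=9: 399 nm (visible); m=10: 361 nm (UV).

5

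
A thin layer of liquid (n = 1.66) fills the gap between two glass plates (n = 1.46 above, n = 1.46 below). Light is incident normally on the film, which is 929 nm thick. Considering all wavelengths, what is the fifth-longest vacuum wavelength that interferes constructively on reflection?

At the upper boundary (n = 1.46 to n = 1.66) the reflected ray undergoes a half-wave phase shift.
Bottom surface (1.66 → 1.46): reflection off a lower-index medium gives no phase shift.
The two reflections differ by half a wavelength.
For strong reflection here: 2 n t = (m + ½) λ.
λ = 2 n t / (m + ½). The fifth-longest wavelength is m = 4: λ = 2 × 1.66 × 929 / 4.50 = 685 nm.

685 nm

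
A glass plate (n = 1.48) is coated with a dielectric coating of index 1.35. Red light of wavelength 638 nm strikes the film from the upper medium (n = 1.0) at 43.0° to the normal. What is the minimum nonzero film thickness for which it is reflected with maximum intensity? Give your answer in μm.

Ray reflecting at the top interface goes from n = 1.0 toward n = 1.35: a half-wave phase shift.
Ray reflecting at the bottom interface goes from n = 1.35 toward n = 1.48: a half-wave phase shift.
Net: no relative phase inversion (both shifts match).
So the condition for constructive reflection is 2 n t cos θ_r = m λ.
Snell's law: 1.0 sin 43.0° = 1.35 sin θ_r → sin θ_r = 0.505, cos θ_r = 0.863.
Minimum nonzero at m = 1: t = λ / (2 n cos θ_r) = 638 / (2 × 1.35 × 0.863) = 274 nm.

0.274 μm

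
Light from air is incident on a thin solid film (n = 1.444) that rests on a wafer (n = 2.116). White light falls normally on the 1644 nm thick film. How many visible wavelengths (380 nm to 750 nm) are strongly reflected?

6

Ray reflecting at the top interface goes from n = 1.0 toward n = 1.444: a half-wave phase shift.
Bottom surface (1.444 → 2.116): reflection off a higher-index medium gives a half-wave phase shift.
The two reflections carry the same phase change, so no net offset.
So the condition for constructive reflection is 2 n t = m λ.
λ = 2 n t / m = 4748 / m nm.
m=6: 791 nm (IR); m=7: 678 nm (visible); m=8: 593 nm (visible); m=9: 528 nm (visible); m=10: 475 nm (visible); m=11: 432 nm (visible); m=12: 396 nm (visible); m=13: 365 nm (UV).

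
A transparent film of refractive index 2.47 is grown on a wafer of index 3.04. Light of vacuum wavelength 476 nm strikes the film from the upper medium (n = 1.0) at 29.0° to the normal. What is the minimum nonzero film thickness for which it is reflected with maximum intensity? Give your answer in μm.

At the upper boundary (n = 1.0 to n = 2.47) the reflected ray undergoes a half-wave phase shift.
At the lower boundary (n = 2.47 to n = 3.04) the reflected ray undergoes a half-wave phase shift.
Zero or two π shifts → no net half-wave offset.
For bright reflection here: 2 n t cos θ_r = m λ.
Snell's law: 1.0 sin 29.0° = 2.47 sin θ_r → sin θ_r = 0.196, cos θ_r = 0.981.
Minimum nonzero at m = 1: t = λ / (2 n cos θ_r) = 476 / (2 × 2.47 × 0.981) = 98.3 nm.

0.0983 μm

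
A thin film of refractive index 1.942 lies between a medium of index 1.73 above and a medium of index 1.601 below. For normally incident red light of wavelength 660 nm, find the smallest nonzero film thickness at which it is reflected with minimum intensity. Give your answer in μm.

0.170 μm

Ray reflecting at the top interface goes from n = 1.73 toward n = 1.942: a half-wave phase shift.
Bottom surface (1.942 → 1.601): reflection off a lower-index medium gives no phase shift.
Exactly one π shift → a net half-wave offset.
So the condition for destructive reflection is 2 n t = m λ.
Minimum nonzero at m = 1: t = λ / (2 n) = 660 / (2 × 1.942) = 170 nm.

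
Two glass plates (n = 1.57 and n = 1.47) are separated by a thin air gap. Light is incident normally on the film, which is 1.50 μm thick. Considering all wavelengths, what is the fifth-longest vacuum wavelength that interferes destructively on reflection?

600 nm

At the upper boundary (n = 1.57 to n = 1.0) the reflected ray undergoes no phase shift.
At the lower boundary (n = 1.0 to n = 1.47) the reflected ray undergoes a half-wave phase shift.
Net: one phase inversion between the two reflected rays.
For minimum reflection here: 2 n t = m λ.
λ = 2 n t / m. The fifth-longest wavelength is m = 5: λ = 2 × 1.0 × 1500 / 5.00 = 600 nm.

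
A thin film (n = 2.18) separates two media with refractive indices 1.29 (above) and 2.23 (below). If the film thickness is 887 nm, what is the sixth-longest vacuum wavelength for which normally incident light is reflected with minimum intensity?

703 nm

Ray reflecting at the top interface goes from n = 1.29 toward n = 2.18: a half-wave phase shift.
At the lower boundary (n = 2.18 to n = 2.23) the reflected ray undergoes a half-wave phase shift.
Net: no relative phase inversion (both shifts match).
So the condition for destructive reflection is 2 n t = (m + ½) λ.
λ = 2 n t / (m + ½). The sixth-longest wavelength is m = 5: λ = 2 × 2.18 × 887 / 5.50 = 703 nm.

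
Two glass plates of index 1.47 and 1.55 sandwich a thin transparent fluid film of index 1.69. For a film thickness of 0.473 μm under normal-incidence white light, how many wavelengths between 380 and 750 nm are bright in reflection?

2

Ray reflecting at the top interface goes from n = 1.47 toward n = 1.69: a half-wave phase shift.
Ray reflecting at the bottom interface goes from n = 1.69 toward n = 1.55: no phase shift.
The two reflections differ by half a wavelength.
For bright reflection here: 2 n t = (m + ½) λ.
λ = 2 n t / (m + ½) = 1599 / (m + ½) nm.
m=1: 1066 nm (IR); m=2: 639 nm (visible); m=3: 457 nm (visible); m=4: 355 nm (UV).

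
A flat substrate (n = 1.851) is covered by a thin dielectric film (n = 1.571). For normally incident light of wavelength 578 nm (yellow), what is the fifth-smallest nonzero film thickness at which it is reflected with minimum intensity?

828 nm

At the upper boundary (n = 1.0 to n = 1.571) the reflected ray undergoes a half-wave phase shift.
Ray reflecting at the bottom interface goes from n = 1.571 toward n = 1.851: a half-wave phase shift.
The two reflections carry the same phase change, so no net offset.
So the condition for destructive reflection is 2 n t = (m + ½) λ.
The fifth-smallest nonzero thickness corresponds to m = 4: t = (m + ½) λ / (2 n) = 4.50 × 578 / (2 × 1.571) = 828 nm.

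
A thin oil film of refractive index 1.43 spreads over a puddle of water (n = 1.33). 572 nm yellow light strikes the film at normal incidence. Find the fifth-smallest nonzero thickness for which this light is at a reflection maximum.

Top surface (1.0 → 1.43): reflection off a higher-index medium gives a half-wave phase shift.
Bottom surface (1.43 → 1.33): reflection off a lower-index medium gives no phase shift.
Net: one phase inversion between the two reflected rays.
So the condition for constructive reflection is 2 n t = (m + ½) λ.
The fifth-smallest nonzero thickness corresponds to m = 4: t = (m + ½) λ / (2 n) = 4.50 × 572 / (2 × 1.43) = 900 nm.

900 nm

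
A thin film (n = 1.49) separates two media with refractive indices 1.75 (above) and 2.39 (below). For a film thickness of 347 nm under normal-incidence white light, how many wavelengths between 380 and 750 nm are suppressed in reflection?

At the upper boundary (n = 1.75 to n = 1.49) the reflected ray undergoes no phase shift.
Ray reflecting at the bottom interface goes from n = 1.49 toward n = 2.39: a half-wave phase shift.
Exactly one π shift → a net half-wave offset.
With one net inversion, destructive interference in reflection requires 2 n t = m λ.
λ = 2 n t / m = 1034 / m nm.
m=1: 1034 nm (IR); m=2: 517 nm (visible); m=3: 345 nm (UV).

1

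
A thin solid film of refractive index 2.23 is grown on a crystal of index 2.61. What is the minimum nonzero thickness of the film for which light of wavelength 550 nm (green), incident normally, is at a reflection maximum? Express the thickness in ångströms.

1233 Å

Ray reflecting at the top interface goes from n = 1.0 toward n = 2.23: a half-wave phase shift.
Ray reflecting at the bottom interface goes from n = 2.23 toward n = 2.61: a half-wave phase shift.
Net: no relative phase inversion (both shifts match).
With no net inversion, constructive interference in reflection requires 2 n t = m λ.
Minimum nonzero at m = 1: t = λ / (2 n) = 550 / (2 × 2.23) = 123 nm.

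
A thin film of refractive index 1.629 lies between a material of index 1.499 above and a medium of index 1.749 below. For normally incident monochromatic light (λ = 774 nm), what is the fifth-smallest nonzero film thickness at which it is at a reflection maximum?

1188 nm

Ray reflecting at the top interface goes from n = 1.499 toward n = 1.629: a half-wave phase shift.
At the lower boundary (n = 1.629 to n = 1.749) the reflected ray undergoes a half-wave phase shift.
Zero or two π shifts → no net half-wave offset.
So the condition for constructive reflection is 2 n t = m λ.
The fifth-smallest nonzero thickness corresponds to m = 5: t = m λ / (2 n) = 5.00 × 774 / (2 × 1.629) = 1188 nm.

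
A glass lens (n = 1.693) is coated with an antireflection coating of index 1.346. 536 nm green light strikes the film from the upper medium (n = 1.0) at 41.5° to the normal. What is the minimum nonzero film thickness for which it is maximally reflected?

Top surface (1.0 → 1.346): reflection off a higher-index medium gives a half-wave phase shift.
At the lower boundary (n = 1.346 to n = 1.693) the reflected ray undergoes a half-wave phase shift.
Net: no relative phase inversion (both shifts match).
With no net inversion, constructive interference in reflection requires 2 n t cos θ_r = m λ.
Snell's law: 1.0 sin 41.5° = 1.346 sin θ_r → sin θ_r = 0.492, cos θ_r = 0.870.
Minimum nonzero at m = 1: t = λ / (2 n cos θ_r) = 536 / (2 × 1.346 × 0.870) = 229 nm.

229 nm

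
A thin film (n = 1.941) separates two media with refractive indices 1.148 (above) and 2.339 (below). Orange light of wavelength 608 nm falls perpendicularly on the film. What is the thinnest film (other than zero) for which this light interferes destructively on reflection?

78.3 nm

Top surface (1.148 → 1.941): reflection off a higher-index medium gives a half-wave phase shift.
At the lower boundary (n = 1.941 to n = 2.339) the reflected ray undergoes a half-wave phase shift.
Zero or two π shifts → no net half-wave offset.
For weak reflection here: 2 n t = (m + ½) λ.
Minimum at m = 0: t = λ / (4 n) = 608 / (4 × 1.941) = 78.3 nm.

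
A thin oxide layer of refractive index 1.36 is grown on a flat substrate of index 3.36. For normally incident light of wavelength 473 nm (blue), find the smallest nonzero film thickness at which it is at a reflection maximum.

Top surface (1.0 → 1.36): reflection off a higher-index medium gives a half-wave phase shift.
Bottom surface (1.36 → 3.36): reflection off a higher-index medium gives a half-wave phase shift.
Zero or two π shifts → no net half-wave offset.
So the condition for constructive reflection is 2 n t = m λ.
Minimum nonzero at m = 1: t = λ / (2 n) = 473 / (2 × 1.36) = 174 nm.

174 nm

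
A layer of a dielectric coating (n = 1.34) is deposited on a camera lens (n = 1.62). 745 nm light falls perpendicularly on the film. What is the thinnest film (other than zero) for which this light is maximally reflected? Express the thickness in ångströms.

2780 Å

Ray reflecting at the top interface goes from n = 1.0 toward n = 1.34: a half-wave phase shift.
At the lower boundary (n = 1.34 to n = 1.62) the reflected ray undergoes a half-wave phase shift.
Net: no relative phase inversion (both shifts match).
So the condition for constructive reflection is 2 n t = m λ.
Minimum nonzero at m = 1: t = λ / (2 n) = 745 / (2 × 1.34) = 278 nm.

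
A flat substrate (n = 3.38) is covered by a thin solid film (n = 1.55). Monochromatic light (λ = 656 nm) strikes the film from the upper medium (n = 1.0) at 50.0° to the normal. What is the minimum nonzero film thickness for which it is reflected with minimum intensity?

Top surface (1.0 → 1.55): reflection off a higher-index medium gives a half-wave phase shift.
Ray reflecting at the bottom interface goes from n = 1.55 toward n = 3.38: a half-wave phase shift.
Net: no relative phase inversion (both shifts match).
For dark reflection here: 2 n t cos θ_r = (m + ½) λ.
Snell's law: 1.0 sin 50.0° = 1.55 sin θ_r → sin θ_r = 0.494, cos θ_r = 0.869.
Minimum at m = 0: t = λ / (4 n cos θ_r) = 656 / (4 × 1.55 × 0.869) = 122 nm.

122 nm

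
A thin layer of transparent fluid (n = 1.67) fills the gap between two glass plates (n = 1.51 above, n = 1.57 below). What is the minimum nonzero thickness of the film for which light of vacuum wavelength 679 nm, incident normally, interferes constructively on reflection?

Ray reflecting at the top interface goes from n = 1.51 toward n = 1.67: a half-wave phase shift.
At the lower boundary (n = 1.67 to n = 1.57) the reflected ray undergoes no phase shift.
Net: one phase inversion between the two reflected rays.
For maximum reflection here: 2 n t = (m + ½) λ.
Minimum at m = 0: t = λ / (4 n) = 679 / (4 × 1.67) = 102 nm.

102 nm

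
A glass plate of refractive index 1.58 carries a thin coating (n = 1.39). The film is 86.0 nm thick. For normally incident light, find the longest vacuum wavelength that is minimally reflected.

At the upper boundary (n = 1.0 to n = 1.39) the reflected ray undergoes a half-wave phase shift.
Bottom surface (1.39 → 1.58): reflection off a higher-index medium gives a half-wave phase shift.
Zero or two π shifts → no net half-wave offset.
So the condition for destructive reflection is 2 n t = (m + ½) λ.
λ = 2 n t / (m + ½). The longest wavelength is m = 0: λ = 2 × 1.39 × 86.0 / 0.500 = 478 nm.

478 nm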